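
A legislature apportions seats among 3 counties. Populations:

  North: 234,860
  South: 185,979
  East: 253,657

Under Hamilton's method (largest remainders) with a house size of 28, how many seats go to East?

10

The standard divisor is 674496/28 ≈ 24089.143.
Standard quotas: North 9.7496, South 7.7204, East 10.5299.
Lower quotas: North 9, South 7, East 10 (sum 26, leaving 2 seats).
Remainders in descending order: North 0.7496, South 0.7204, East 0.5299.
Largest remainders: North, South receive the extra seats.
East receives 10.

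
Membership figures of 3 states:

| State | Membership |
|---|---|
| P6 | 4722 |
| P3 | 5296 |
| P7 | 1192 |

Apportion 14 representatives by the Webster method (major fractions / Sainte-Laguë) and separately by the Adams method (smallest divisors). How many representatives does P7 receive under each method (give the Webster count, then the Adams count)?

1 and 2

Webster: P6 6, P3 7, P7 1.
Adams: P6 6, P3 6, P7 2.
P7 gets 1 under Webster and 2 under Adams.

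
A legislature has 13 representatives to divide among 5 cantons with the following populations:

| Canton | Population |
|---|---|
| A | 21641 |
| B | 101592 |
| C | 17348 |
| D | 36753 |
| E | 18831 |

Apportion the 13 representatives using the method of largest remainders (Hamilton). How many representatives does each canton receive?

A: 1; B: 7; C: 1; D: 3; E: 1

The standard divisor is 196165/13 ≈ 15089.615.
Standard quotas: A 1.4342, B 6.7326, C 1.1497, D 2.4356, E 1.2479.
Lower quotas: A 1, B 6, C 1, D 2, E 1 (sum 11, leaving 2 seats).
Remainders in descending order: B 0.7326, D 0.4356, A 0.4342, E 0.2479, C 0.1497.
The surplus seats go to B, D.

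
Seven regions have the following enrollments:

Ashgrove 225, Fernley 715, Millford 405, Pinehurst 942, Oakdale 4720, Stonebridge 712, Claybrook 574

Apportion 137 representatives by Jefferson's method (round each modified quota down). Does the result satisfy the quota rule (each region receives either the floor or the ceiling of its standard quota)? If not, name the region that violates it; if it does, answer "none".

Oakdale

Standard quotas: Ashgrove 3.717, Fernley 11.812, Millford 6.691, Pinehurst 15.562, Oakdale 77.974, Stonebridge 11.762, Claybrook 9.482.
Jefferson allocation: Ashgrove 3, Fernley 12, Millford 6, Pinehurst 15, Oakdale 80, Stonebridge 12, Claybrook 9.
Oakdale has quota 77.974 (lower 77, upper 78) but receives 80 — outside the quota interval.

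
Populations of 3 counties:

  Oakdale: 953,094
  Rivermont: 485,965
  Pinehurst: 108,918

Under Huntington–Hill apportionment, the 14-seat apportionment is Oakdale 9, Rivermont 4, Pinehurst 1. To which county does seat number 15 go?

Priority for the next seat is population ÷ (√(s·(s+1))).
Priorities: Oakdale 100464.929, Rivermont 108665.077, Pinehurst 77016.656.
Highest priority: Rivermont.

Rivermont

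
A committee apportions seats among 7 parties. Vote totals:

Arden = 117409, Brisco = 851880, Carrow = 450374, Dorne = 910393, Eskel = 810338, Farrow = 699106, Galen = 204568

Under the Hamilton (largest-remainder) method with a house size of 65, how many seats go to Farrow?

Standard divisor: 4044068 ÷ 65 ≈ 62216.431.
Standard quotas: Arden 1.8871, Brisco 13.6922, Carrow 7.2388, Dorne 14.6327, Eskel 13.0245, Farrow 11.2367, Galen 3.2880.
Lower quotas: Arden 1, Brisco 13, Carrow 7, Dorne 14, Eskel 13, Farrow 11, Galen 3 (sum 62, leaving 3 seats).
Remainders in descending order: Arden 0.8871, Brisco 0.6922, Dorne 0.6327, Galen 0.2880, Carrow 0.2388, Farrow 0.2367, Eskel 0.0245.
Largest remainders: Arden, Brisco, Dorne receive the extra seats.
Farrow receives 11.

11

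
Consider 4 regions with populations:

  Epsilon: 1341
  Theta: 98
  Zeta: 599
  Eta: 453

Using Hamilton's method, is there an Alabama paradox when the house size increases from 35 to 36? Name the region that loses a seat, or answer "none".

At 35 seats: Epsilon 19, Theta 1, Zeta 9, Eta 6.
At 36 seats: Epsilon 19, Theta 1, Zeta 9, Eta 7.
No region's allocation decreased.

none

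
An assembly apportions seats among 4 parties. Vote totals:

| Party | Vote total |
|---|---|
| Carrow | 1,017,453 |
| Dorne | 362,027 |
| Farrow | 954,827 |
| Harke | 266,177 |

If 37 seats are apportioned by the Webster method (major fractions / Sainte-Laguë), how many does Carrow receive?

Standard divisor 2600484/37 ≈ 70283.351; standard quotas: Carrow 14.476, Dorne 5.151, Farrow 13.585, Harke 3.787.
Rounding to the nearest integer gives Carrow 14, Dorne 5, Farrow 14, Harke 4 — total 37, matching the house size, so no adjustment is needed.
Carrow receives 14.

14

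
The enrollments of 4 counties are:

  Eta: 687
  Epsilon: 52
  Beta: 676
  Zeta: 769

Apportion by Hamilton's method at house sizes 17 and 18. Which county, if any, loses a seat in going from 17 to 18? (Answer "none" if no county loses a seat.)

At 17 seats: Eta 5, Epsilon 1, Beta 5, Zeta 6.
At 18 seats: Eta 6, Epsilon 0, Beta 6, Zeta 6.
Epsilon drops from 1 to 0.

Epsilon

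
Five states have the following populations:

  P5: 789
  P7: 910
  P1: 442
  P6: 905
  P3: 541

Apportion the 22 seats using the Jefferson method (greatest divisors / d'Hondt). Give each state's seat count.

P5=5, P7=6, P1=2, P6=6, P3=3

Standard divisor 3587/22 ≈ 163.045; standard quotas: P5 4.839, P7 5.581, P1 2.711, P6 5.551, P3 3.318.
Rounding down gives 4, 5, 2, 5, 3 = 19 seats, so the divisor must be adjusted.
With modified divisor 150: modified quotas P5 5.260, P7 6.067, P1 2.947, P6 6.033, P3 3.607.
Rounding down: P5 5, P7 6, P1 2, P6 6, P3 3 (total 22).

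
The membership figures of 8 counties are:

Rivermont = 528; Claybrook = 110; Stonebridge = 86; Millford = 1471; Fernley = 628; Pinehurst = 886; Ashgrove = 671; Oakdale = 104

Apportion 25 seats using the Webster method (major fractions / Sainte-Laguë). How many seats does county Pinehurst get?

Standard divisor 4484/25 ≈ 179.36; standard quotas: Rivermont 2.944, Claybrook 0.613, Stonebridge 0.479, Millford 8.201, Fernley 3.501, Pinehurst 4.940, Ashgrove 3.741, Oakdale 0.580.
Rounding to the nearest integer gives 3, 1, 0, 8, 4, 5, 4, 1 = 26 seats, so the divisor must be adjusted.
With modified divisor 190: modified quotas Rivermont 2.779, Claybrook 0.579, Stonebridge 0.453, Millford 7.742, Fernley 3.305, Pinehurst 4.663, Ashgrove 3.532, Oakdale 0.547.
Rounding to the nearest integer: Rivermont 3, Claybrook 1, Stonebridge 0, Millford 8, Fernley 3, Pinehurst 5, Ashgrove 4, Oakdale 1 (total 25).
Pinehurst receives 5.

5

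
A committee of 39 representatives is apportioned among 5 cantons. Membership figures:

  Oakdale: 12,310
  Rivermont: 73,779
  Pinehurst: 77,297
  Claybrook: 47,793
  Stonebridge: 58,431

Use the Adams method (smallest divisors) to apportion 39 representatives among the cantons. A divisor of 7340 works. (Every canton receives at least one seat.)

With modified divisor 7340: modified quotas Oakdale 1.677, Rivermont 10.052, Pinehurst 10.531, Claybrook 6.511, Stonebridge 7.961.
Rounding up: Oakdale 2, Rivermont 11, Pinehurst 11, Claybrook 7, Stonebridge 8 (total 39).

Oakdale=2; Rivermont=11; Pinehurst=11; Claybrook=7; Stonebridge=8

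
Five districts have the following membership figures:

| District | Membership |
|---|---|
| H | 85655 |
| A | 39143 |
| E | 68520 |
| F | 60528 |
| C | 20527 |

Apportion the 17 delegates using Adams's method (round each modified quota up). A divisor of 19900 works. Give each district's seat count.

With modified divisor 19900: modified quotas H 4.304, A 1.967, E 3.443, F 3.042, C 1.032.
Rounding up: H 5, A 2, E 4, F 4, C 2 (total 17).

H 5, A 2, E 4, F 4, C 2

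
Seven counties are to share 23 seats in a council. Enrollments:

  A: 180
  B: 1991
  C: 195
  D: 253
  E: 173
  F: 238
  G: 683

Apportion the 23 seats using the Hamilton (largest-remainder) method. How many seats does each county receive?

A 1, B 12, C 1, D 2, E 1, F 2, G 4

Total 3713; standard divisor 3713/23 ≈ 161.435.
Standard quotas: A 1.115, B 12.333, C 1.208, D 1.567, E 1.072, F 1.474, G 4.231.
Lower quotas: A 1, B 12, C 1, D 1, E 1, F 1, G 4 (sum 21, leaving 2 seats).
Remainders in descending order: D 0.567, F 0.474, B 0.333, G 0.231, C 0.208, A 0.115, E 0.072.
Largest remainders: D, F receive the extra seats.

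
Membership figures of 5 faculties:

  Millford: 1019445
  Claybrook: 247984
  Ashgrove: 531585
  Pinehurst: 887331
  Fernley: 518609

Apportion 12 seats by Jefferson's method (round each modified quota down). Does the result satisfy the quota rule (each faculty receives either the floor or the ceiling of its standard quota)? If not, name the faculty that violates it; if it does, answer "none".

none

Standard quotas: Millford 3.817, Claybrook 0.929, Ashgrove 1.990, Pinehurst 3.322, Fernley 1.942.
Jefferson allocation: Millford 4, Claybrook 1, Ashgrove 2, Pinehurst 3, Fernley 2.
Every allocation lies between the lower and upper quota.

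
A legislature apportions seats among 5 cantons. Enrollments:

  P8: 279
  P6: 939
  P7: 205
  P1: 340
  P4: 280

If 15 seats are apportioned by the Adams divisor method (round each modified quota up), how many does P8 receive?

Standard divisor 2043/15 ≈ 136.2; standard quotas: P8 2.048, P6 6.894, P7 1.505, P1 2.496, P4 2.056.
Rounding up gives 3, 7, 2, 3, 3 = 18 seats, so the divisor must be adjusted.
With modified divisor 160: modified quotas P8 1.744, P6 5.869, P7 1.281, P1 2.125, P4 1.750.
Rounding up: P8 2, P6 6, P7 2, P1 3, P4 2 (total 15).
P8 receives 2.

2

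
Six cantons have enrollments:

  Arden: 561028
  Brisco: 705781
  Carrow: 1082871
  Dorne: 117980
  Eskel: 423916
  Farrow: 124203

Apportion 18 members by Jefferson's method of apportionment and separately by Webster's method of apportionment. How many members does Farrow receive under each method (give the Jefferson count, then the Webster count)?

Jefferson: Arden 3, Brisco 5, Carrow 7, Dorne 0, Eskel 3, Farrow 0.
Webster: Arden 3, Brisco 4, Carrow 6, Dorne 1, Eskel 3, Farrow 1.
Farrow gets 0 under Jefferson and 1 under Webster.

0 and 1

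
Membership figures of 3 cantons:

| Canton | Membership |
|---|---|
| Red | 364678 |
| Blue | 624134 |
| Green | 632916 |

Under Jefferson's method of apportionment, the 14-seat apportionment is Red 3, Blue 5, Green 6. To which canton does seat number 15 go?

Priority for the next seat is population ÷ (current seats + 1).
Priorities: Red 91169.500, Blue 104022.333, Green 90416.571.
Highest priority: Blue.

Blue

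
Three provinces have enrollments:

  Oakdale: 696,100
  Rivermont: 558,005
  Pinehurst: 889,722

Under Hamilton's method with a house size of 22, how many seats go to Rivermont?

Total 2143827; standard divisor 2143827/22 ≈ 97446.682.
Standard quotas: Oakdale 7.1434, Rivermont 5.7263, Pinehurst 9.1303.
Lower quotas: Oakdale 7, Rivermont 5, Pinehurst 9 (sum 21, leaving 1 seat).
Remainders in descending order: Rivermont 0.7263, Oakdale 0.1434, Pinehurst 0.1303.
The surplus seat goes to Rivermont.
Rivermont receives 6.

6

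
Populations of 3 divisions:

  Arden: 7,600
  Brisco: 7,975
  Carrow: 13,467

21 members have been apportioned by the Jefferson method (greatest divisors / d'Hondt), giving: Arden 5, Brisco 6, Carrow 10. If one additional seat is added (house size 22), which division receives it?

Arden

Priority for the next seat is population ÷ (current seats + 1).
Priorities: Arden 1266.667, Brisco 1139.286, Carrow 1224.273.
Highest priority: Arden.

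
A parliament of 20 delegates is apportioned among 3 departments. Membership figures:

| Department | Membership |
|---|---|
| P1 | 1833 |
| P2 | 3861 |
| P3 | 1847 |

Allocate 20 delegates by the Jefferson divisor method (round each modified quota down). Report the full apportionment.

Standard divisor 7541/20 ≈ 377.05; standard quotas: P1 4.861, P2 10.240, P3 4.899.
Rounding down gives 4, 10, 4 = 18 seats, so the divisor must be adjusted.
With modified divisor 360: modified quotas P1 5.092, P2 10.725, P3 5.131.
Rounding down: P1 5, P2 10, P3 5 (total 20).

P1: 5, P2: 10, P3: 5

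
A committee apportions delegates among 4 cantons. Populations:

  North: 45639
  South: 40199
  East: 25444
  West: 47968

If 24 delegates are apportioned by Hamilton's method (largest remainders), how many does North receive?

Standard divisor: 159250 ÷ 24 ≈ 6635.417.
Standard quotas: North 6.8781, South 6.0582, East 3.8346, West 7.2291.
Lower quotas: North 6, South 6, East 3, West 7 (sum 22, leaving 2 seats).
Remainders in descending order: North 0.8781, East 0.8346, West 0.2291, South 0.0582.
The surplus seats go to North, East.
North receives 7.

7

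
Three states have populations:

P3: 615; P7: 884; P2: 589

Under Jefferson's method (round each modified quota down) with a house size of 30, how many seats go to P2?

8

Standard divisor 2088/30 ≈ 69.6; standard quotas: P3 8.836, P7 12.701, P2 8.463.
Rounding down gives 8, 12, 8 = 28 seats, so the divisor must be adjusted.
With modified divisor 67: modified quotas P3 9.179, P7 13.194, P2 8.791.
Rounding down: P3 9, P7 13, P2 8 (total 30).
P2 receives 8.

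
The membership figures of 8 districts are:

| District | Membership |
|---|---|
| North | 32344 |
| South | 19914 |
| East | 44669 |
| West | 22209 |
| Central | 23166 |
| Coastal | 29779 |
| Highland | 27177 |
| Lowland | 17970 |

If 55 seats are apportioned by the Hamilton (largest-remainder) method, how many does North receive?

Standard divisor: 217228 ÷ 55 ≈ 3949.6.
Standard quotas: North 8.1892, South 5.0420, East 11.3098, West 5.6231, Central 5.8654, Coastal 7.5398, Highland 6.8809, Lowland 4.5498.
Lower quotas: North 8, South 5, East 11, West 5, Central 5, Coastal 7, Highland 6, Lowland 4 (sum 51, leaving 4 seats).
Remainders in descending order: Highland 0.8809, Central 0.8654, West 0.6231, Lowland 0.5498, Coastal 0.5398, East 0.3098, North 0.1892, South 0.0420.
Largest remainders: Highland, Central, West, Lowland receive the extra seats.
North receives 8.

8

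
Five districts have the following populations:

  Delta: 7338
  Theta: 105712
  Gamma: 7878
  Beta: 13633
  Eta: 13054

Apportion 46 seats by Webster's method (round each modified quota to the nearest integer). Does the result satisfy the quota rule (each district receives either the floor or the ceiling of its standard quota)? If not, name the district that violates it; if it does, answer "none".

Standard quotas: Delta 2.287, Theta 32.942, Gamma 2.455, Beta 4.248, Eta 4.068.
Webster allocation: Delta 2, Theta 34, Gamma 2, Beta 4, Eta 4.
Theta has quota 32.942 (lower 32, upper 33) but receives 34 — outside the quota interval.

Theta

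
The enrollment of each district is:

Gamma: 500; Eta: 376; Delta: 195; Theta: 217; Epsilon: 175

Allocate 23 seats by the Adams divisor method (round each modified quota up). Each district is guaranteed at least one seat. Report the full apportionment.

Gamma: 7, Eta: 6, Delta: 3, Theta: 4, Epsilon: 3

Standard divisor 1463/23 ≈ 63.609; standard quotas: Gamma 7.861, Eta 5.911, Delta 3.066, Theta 3.411, Epsilon 2.751.
Rounding up gives 8, 6, 4, 4, 3 = 25 seats, so the divisor must be adjusted.
With modified divisor 71.7: modified quotas Gamma 6.974, Eta 5.244, Delta 2.720, Theta 3.026, Epsilon 2.441.
Rounding up: Gamma 7, Eta 6, Delta 3, Theta 4, Epsilon 3 (total 23).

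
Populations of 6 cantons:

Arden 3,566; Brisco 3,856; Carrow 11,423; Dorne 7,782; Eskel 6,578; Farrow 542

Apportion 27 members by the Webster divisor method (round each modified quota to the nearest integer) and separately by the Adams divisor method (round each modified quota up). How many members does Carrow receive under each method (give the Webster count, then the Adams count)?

Webster: Arden 3, Brisco 3, Carrow 10, Dorne 6, Eskel 5, Farrow 0.
Adams: Arden 3, Brisco 3, Carrow 9, Dorne 6, Eskel 5, Farrow 1.
Carrow gets 10 under Webster and 9 under Adams.

10 and 9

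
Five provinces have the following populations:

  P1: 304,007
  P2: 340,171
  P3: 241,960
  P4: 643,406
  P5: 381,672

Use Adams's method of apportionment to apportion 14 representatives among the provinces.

P1 2, P2 3, P3 2, P4 4, P5 3

Standard divisor 1911216/14 ≈ 136515.429; standard quotas: P1 2.227, P2 2.492, P3 1.772, P4 4.713, P5 2.796.
Rounding up gives 3, 3, 2, 5, 3 = 16 seats, so the divisor must be adjusted.
With modified divisor 165500: modified quotas P1 1.837, P2 2.055, P3 1.462, P4 3.888, P5 2.306.
Rounding up: P1 2, P2 3, P3 2, P4 4, P5 3 (total 14).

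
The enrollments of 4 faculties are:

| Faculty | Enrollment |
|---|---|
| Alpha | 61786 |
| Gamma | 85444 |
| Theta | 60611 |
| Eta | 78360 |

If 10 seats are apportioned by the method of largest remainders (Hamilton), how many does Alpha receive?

The standard divisor is 286201/10 ≈ 28620.1.
Standard quotas: Alpha 2.1588, Gamma 2.9855, Theta 2.1178, Eta 2.7379.
Lower quotas: Alpha 2, Gamma 2, Theta 2, Eta 2 (sum 8, leaving 2 seats).
Remainders in descending order: Gamma 0.9855, Eta 0.7379, Alpha 0.1588, Theta 0.1178.
Largest remainders: Gamma, Eta receive the extra seats.
Alpha receives 2.

2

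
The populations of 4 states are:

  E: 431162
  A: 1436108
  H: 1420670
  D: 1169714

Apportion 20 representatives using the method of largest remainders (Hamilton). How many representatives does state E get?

2

Standard divisor: 4457654 ÷ 20 ≈ 222882.7.
Standard quotas: E 1.9345, A 6.4433, H 6.3741, D 5.2481.
Lower quotas: E 1, A 6, H 6, D 5 (sum 18, leaving 2 seats).
Remainders in descending order: E 0.9345, A 0.4433, H 0.3741, D 0.2481.
The surplus seats go to E, A.
E receives 2.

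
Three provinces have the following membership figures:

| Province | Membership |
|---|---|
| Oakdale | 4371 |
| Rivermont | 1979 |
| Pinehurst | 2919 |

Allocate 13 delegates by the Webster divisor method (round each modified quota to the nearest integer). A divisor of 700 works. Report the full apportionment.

Oakdale=6, Rivermont=3, Pinehurst=4

With modified divisor 700: modified quotas Oakdale 6.244, Rivermont 2.827, Pinehurst 4.170.
Rounding to the nearest integer: Oakdale 6, Rivermont 3, Pinehurst 4 (total 13).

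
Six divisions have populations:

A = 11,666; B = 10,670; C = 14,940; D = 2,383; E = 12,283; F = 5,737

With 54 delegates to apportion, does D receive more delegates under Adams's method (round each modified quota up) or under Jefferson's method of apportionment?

Adams: A 11, B 10, C 14, D 3, E 11, F 5.
Jefferson: A 11, B 10, C 14, D 2, E 12, F 5.
D gets 3 under Adams and 2 under Jefferson.

Adams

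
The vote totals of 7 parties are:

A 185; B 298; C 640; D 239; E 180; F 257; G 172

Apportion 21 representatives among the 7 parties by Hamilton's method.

Total 1971; standard divisor 1971/21 ≈ 93.857.
Standard quotas: A 1.971, B 3.175, C 6.819, D 2.546, E 1.918, F 2.738, G 1.833.
Lower quotas: A 1, B 3, C 6, D 2, E 1, F 2, G 1 (sum 16, leaving 5 seats).
Remainders in descending order: A 0.971, E 0.918, G 0.833, C 0.819, F 0.738, D 0.546, B 0.175.
Largest remainders: A, E, G, C, F receive the extra seats.

A 2, B 3, C 7, D 2, E 2, F 3, G 2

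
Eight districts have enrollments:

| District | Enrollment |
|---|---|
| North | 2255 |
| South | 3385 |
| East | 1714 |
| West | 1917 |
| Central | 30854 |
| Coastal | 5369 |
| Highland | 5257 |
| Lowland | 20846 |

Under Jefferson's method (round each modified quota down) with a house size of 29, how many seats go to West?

Standard divisor 71597/29 ≈ 2468.862; standard quotas: North 0.913, South 1.371, East 0.694, West 0.776, Central 12.497, Coastal 2.175, Highland 2.129, Lowland 8.444.
Rounding down gives 0, 1, 0, 0, 12, 2, 2, 8 = 25 seats, so the divisor must be adjusted.
With modified divisor 2100: modified quotas North 1.074, South 1.612, East 0.816, West 0.913, Central 14.692, Coastal 2.557, Highland 2.503, Lowland 9.927.
Rounding down: North 1, South 1, East 0, West 0, Central 14, Coastal 2, Highland 2, Lowland 9 (total 29).
West receives 0.

0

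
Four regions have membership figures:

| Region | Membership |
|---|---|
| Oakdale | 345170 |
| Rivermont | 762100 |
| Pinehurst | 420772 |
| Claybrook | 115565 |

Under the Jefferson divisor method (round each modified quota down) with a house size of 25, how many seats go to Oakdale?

Standard divisor 1643607/25 ≈ 65744.28; standard quotas: Oakdale 5.250, Rivermont 11.592, Pinehurst 6.400, Claybrook 1.758.
Rounding down gives 5, 11, 6, 1 = 23 seats, so the divisor must be adjusted.
With modified divisor 59400: modified quotas Oakdale 5.811, Rivermont 12.830, Pinehurst 7.084, Claybrook 1.946.
Rounding down: Oakdale 5, Rivermont 12, Pinehurst 7, Claybrook 1 (total 25).
Oakdale receives 5.

5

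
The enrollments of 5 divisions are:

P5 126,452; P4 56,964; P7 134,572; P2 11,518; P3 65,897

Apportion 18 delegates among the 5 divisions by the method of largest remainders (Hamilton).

Standard divisor: 395403 ÷ 18 ≈ 21966.833.
Standard quotas: P5 5.7565, P4 2.5932, P7 6.1261, P2 0.5243, P3 2.9998.
Lower quotas: P5 5, P4 2, P7 6, P2 0, P3 2 (sum 15, leaving 3 seats).
Remainders in descending order: P3 0.9998, P5 0.7565, P4 0.5932, P2 0.5243, P7 0.1261.
Largest remainders: P3, P5, P4 receive the extra seats.

P5: 6; P4: 3; P7: 6; P2: 0; P3: 3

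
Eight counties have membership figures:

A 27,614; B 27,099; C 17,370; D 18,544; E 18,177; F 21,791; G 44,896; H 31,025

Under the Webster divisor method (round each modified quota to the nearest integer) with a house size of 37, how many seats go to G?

Standard divisor 206516/37 ≈ 5581.514; standard quotas: A 4.947, B 4.855, C 3.112, D 3.322, E 3.257, F 3.904, G 8.044, H 5.559.
Rounding to the nearest integer gives A 5, B 5, C 3, D 3, E 3, F 4, G 8, H 6 — total 37, matching the house size, so no adjustment is needed.
G receives 8.

8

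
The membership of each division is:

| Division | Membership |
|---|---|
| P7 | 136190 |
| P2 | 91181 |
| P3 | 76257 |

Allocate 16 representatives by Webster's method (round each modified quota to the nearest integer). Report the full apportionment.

Standard divisor 303628/16 ≈ 18976.75; standard quotas: P7 7.177, P2 4.805, P3 4.018.
Rounding to the nearest integer gives P7 7, P2 5, P3 4 — total 16, matching the house size, so no adjustment is needed.

P7: 7; P2: 5; P3: 4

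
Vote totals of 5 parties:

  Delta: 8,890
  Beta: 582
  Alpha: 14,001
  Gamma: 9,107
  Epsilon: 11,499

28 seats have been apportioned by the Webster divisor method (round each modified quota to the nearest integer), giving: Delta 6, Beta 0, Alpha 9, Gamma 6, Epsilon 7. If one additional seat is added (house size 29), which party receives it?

Priority for the next seat is population ÷ (current seats + 0.5).
Priorities: Delta 1367.692, Beta 1164.000, Alpha 1473.789, Gamma 1401.077, Epsilon 1533.200.
Highest priority: Epsilon.

Epsilon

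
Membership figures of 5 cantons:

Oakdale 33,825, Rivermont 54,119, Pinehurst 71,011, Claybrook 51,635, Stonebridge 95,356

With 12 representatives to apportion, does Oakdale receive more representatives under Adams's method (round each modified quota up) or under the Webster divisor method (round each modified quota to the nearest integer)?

Adams: Oakdale 2, Rivermont 2, Pinehurst 3, Claybrook 2, Stonebridge 3.
Webster: Oakdale 1, Rivermont 2, Pinehurst 3, Claybrook 2, Stonebridge 4.
Oakdale gets 2 under Adams and 1 under Webster.

Adams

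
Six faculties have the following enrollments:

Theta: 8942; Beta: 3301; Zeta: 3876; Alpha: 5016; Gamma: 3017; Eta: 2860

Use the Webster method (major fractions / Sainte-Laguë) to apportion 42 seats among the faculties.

Theta 14, Beta 5, Zeta 6, Alpha 8, Gamma 5, Eta 4

Standard divisor 27012/42 ≈ 643.143; standard quotas: Theta 13.904, Beta 5.133, Zeta 6.027, Alpha 7.799, Gamma 4.691, Eta 4.447.
Rounding to the nearest integer gives Theta 14, Beta 5, Zeta 6, Alpha 8, Gamma 5, Eta 4 — total 42, matching the house size, so no adjustment is needed.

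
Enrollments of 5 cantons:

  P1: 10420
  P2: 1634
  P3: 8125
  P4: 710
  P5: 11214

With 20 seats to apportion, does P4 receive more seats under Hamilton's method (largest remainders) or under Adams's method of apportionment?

Adams

Hamilton: P1 7, P2 1, P3 5, P4 0, P5 7.
Adams: P1 6, P2 1, P3 5, P4 1, P5 7.
P4 gets 0 under Hamilton and 1 under Adams.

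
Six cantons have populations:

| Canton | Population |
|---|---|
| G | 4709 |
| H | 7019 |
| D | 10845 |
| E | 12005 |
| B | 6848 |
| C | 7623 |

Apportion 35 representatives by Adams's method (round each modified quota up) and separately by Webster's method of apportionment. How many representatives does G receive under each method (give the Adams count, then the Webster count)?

Adams: G 4, H 5, D 8, E 8, B 5, C 5.
Webster: G 3, H 5, D 8, E 9, B 5, C 5.
G gets 4 under Adams and 3 under Webster.

4 and 3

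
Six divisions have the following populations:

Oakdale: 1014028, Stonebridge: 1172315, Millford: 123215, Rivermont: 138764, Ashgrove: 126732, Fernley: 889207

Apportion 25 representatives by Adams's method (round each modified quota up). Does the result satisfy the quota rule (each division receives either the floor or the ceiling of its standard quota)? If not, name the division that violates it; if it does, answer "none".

Standard quotas: Oakdale 7.318, Stonebridge 8.460, Millford 0.889, Rivermont 1.001, Ashgrove 0.915, Fernley 6.417.
Adams allocation: Oakdale 7, Stonebridge 8, Millford 1, Rivermont 1, Ashgrove 1, Fernley 7.
Every allocation lies between the lower and upper quota.

none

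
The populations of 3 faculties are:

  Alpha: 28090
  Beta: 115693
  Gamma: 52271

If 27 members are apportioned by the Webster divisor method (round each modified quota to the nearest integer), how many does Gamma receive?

7

Standard divisor 196054/27 ≈ 7261.259; standard quotas: Alpha 3.868, Beta 15.933, Gamma 7.199.
Rounding to the nearest integer gives Alpha 4, Beta 16, Gamma 7 — total 27, matching the house size, so no adjustment is needed.
Gamma receives 7.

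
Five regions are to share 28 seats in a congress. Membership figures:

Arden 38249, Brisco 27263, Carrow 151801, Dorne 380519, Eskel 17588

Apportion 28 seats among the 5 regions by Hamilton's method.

Arden=2, Brisco=1, Carrow=7, Dorne=17, Eskel=1

The standard divisor is 615420/28 ≈ 21979.286.
Standard quotas: Arden 1.7402, Brisco 1.2404, Carrow 6.9065, Dorne 17.3126, Eskel 0.8002.
Lower quotas: Arden 1, Brisco 1, Carrow 6, Dorne 17, Eskel 0 (sum 25, leaving 3 seats).
Remainders in descending order: Carrow 0.9065, Eskel 0.8002, Arden 0.7402, Dorne 0.3126, Brisco 0.2404.
Largest remainders: Carrow, Eskel, Arden receive the extra seats.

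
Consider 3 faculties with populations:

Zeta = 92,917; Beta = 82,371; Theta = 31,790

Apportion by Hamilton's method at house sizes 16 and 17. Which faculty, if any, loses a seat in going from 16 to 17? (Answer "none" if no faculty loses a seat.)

Theta

At 16 seats: Zeta 7, Beta 6, Theta 3.
At 17 seats: Zeta 8, Beta 7, Theta 2.
Theta drops from 3 to 2.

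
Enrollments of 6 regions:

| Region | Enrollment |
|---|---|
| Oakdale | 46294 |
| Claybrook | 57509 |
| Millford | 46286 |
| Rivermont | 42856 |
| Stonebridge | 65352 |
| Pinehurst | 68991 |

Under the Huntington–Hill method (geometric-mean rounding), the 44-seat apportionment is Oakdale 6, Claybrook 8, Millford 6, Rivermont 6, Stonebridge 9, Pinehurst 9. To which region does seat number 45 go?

Priority for the next seat is population ÷ (√(s·(s+1))).
Priorities: Oakdale 7143.319, Claybrook 6777.501, Millford 7142.085, Rivermont 6612.824, Stonebridge 6888.706, Pinehurst 7272.290.
Highest priority: Pinehurst.

Pinehurst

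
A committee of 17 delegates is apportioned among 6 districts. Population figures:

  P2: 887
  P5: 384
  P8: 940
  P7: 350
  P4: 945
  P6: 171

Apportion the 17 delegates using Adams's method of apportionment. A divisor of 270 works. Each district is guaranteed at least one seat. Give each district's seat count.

P2=4; P5=2; P8=4; P7=2; P4=4; P6=1

With modified divisor 270: modified quotas P2 3.285, P5 1.422, P8 3.481, P7 1.296, P4 3.500, P6 0.633.
Rounding up: P2 4, P5 2, P8 4, P7 2, P4 4, P6 1 (total 17).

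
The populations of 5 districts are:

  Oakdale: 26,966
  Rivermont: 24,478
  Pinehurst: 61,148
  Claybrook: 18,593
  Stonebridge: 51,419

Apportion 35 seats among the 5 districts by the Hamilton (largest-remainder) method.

Total 182604; standard divisor 182604/35 ≈ 5217.257.
Standard quotas: Oakdale 5.1686, Rivermont 4.6917, Pinehurst 11.7203, Claybrook 3.5637, Stonebridge 9.8556.
Lower quotas: Oakdale 5, Rivermont 4, Pinehurst 11, Claybrook 3, Stonebridge 9 (sum 32, leaving 3 seats).
Remainders in descending order: Stonebridge 0.8556, Pinehurst 0.7203, Rivermont 0.6917, Claybrook 0.5637, Oakdale 0.1686.
The surplus seats go to Stonebridge, Pinehurst, Rivermont.

Oakdale 5, Rivermont 5, Pinehurst 12, Claybrook 3, Stonebridge 10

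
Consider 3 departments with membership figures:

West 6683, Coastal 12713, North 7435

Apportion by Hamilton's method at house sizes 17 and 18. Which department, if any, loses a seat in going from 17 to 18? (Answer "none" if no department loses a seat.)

none

At 17 seats: West 4, Coastal 8, North 5.
At 18 seats: West 4, Coastal 9, North 5.
No department's allocation decreased.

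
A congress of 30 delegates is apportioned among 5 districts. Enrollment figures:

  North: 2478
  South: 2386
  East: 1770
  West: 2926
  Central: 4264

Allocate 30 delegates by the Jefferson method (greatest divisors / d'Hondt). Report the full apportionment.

North 5, South 5, East 4, West 6, Central 10

Standard divisor 13824/30 ≈ 460.8; standard quotas: North 5.378, South 5.178, East 3.841, West 6.350, Central 9.253.
Rounding down gives 5, 5, 3, 6, 9 = 28 seats, so the divisor must be adjusted.
With modified divisor 420: modified quotas North 5.900, South 5.681, East 4.214, West 6.967, Central 10.152.
Rounding down: North 5, South 5, East 4, West 6, Central 10 (total 30).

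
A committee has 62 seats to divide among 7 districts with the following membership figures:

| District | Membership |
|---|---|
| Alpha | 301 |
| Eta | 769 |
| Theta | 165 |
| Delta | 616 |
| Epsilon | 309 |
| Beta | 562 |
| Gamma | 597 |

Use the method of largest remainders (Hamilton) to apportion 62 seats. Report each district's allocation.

The standard divisor is 3319/62 ≈ 53.532.
Standard quotas: Alpha 5.623, Eta 14.365, Theta 3.082, Delta 11.507, Epsilon 5.772, Beta 10.498, Gamma 11.152.
Lower quotas: Alpha 5, Eta 14, Theta 3, Delta 11, Epsilon 5, Beta 10, Gamma 11 (sum 59, leaving 3 seats).
Remainders in descending order: Epsilon 0.772, Alpha 0.623, Delta 0.507, Beta 0.498, Eta 0.365, Gamma 0.152, Theta 0.082.
Largest remainders: Epsilon, Alpha, Delta receive the extra seats.

Alpha=6, Eta=14, Theta=3, Delta=12, Epsilon=6, Beta=10, Gamma=11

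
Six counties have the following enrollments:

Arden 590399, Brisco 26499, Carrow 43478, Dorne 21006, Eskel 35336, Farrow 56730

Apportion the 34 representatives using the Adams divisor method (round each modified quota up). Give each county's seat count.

Standard divisor 773448/34 ≈ 22748.471; standard quotas: Arden 25.953, Brisco 1.165, Carrow 1.911, Dorne 0.923, Eskel 1.553, Farrow 2.494.
Rounding up gives 26, 2, 2, 1, 2, 3 = 36 seats, so the divisor must be adjusted.
With modified divisor 25100: modified quotas Arden 23.522, Brisco 1.056, Carrow 1.732, Dorne 0.837, Eskel 1.408, Farrow 2.260.
Rounding up: Arden 24, Brisco 2, Carrow 2, Dorne 1, Eskel 2, Farrow 3 (total 34).

Arden 24, Brisco 2, Carrow 2, Dorne 1, Eskel 2, Farrow 3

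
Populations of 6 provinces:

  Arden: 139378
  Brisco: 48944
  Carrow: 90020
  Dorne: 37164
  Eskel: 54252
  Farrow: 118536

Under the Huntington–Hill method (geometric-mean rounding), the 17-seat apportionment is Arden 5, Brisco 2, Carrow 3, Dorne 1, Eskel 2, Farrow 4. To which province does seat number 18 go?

Priority for the next seat is population ÷ (√(s·(s+1))).
Priorities: Arden 25446.825, Brisco 19981.304, Carrow 25986.536, Dorne 26278.916, Eskel 22148.286, Farrow 26505.455.
Highest priority: Farrow.

Farrow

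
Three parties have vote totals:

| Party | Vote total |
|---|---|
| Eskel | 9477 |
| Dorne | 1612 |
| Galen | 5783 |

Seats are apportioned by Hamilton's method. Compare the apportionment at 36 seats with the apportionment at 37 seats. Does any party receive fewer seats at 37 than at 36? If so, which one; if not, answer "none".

Dorne

At 36 seats: Eskel 20, Dorne 4, Galen 12.
At 37 seats: Eskel 21, Dorne 3, Galen 13.
Dorne drops from 4 to 3.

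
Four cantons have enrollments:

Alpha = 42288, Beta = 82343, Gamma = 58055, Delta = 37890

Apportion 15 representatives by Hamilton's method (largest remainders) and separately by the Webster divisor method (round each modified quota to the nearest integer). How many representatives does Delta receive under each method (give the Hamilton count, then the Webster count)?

Hamilton: Alpha 3, Beta 6, Gamma 4, Delta 2.
Webster: Alpha 3, Beta 5, Gamma 4, Delta 3.
Delta gets 2 under Hamilton and 3 under Webster.

2 and 3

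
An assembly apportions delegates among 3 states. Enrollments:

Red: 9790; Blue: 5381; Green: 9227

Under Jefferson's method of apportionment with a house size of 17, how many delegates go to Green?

6

Standard divisor 24398/17 ≈ 1435.176; standard quotas: Red 6.821, Blue 3.749, Green 6.429.
Rounding down gives 6, 3, 6 = 15 seats, so the divisor must be adjusted.
With modified divisor 1330: modified quotas Red 7.361, Blue 4.046, Green 6.938.
Rounding down: Red 7, Blue 4, Green 6 (total 17).
Green receives 6.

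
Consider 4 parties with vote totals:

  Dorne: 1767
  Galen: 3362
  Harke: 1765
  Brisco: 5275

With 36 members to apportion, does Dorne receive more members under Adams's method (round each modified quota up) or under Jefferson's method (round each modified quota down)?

Adams: Dorne 6, Galen 10, Harke 5, Brisco 15.
Jefferson: Dorne 5, Galen 10, Harke 5, Brisco 16.
Dorne gets 6 under Adams and 5 under Jefferson.

Adams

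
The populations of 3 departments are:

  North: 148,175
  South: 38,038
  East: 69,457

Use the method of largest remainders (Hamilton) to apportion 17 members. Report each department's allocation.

Standard divisor: 255670 ÷ 17 ≈ 15039.412.
Standard quotas: North 9.8524, South 2.5292, East 4.6183.
Lower quotas: North 9, South 2, East 4 (sum 15, leaving 2 seats).
Remainders in descending order: North 0.8524, East 0.6183, South 0.5292.
Largest remainders: North, East receive the extra seats.

North 10; South 2; East 5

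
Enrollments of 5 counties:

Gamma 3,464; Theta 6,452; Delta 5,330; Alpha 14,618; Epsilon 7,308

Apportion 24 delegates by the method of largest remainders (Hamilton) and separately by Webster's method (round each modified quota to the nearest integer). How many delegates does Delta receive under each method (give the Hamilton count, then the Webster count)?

4 and 3

Hamilton: Gamma 2, Theta 4, Delta 4, Alpha 9, Epsilon 5.
Webster: Gamma 2, Theta 4, Delta 3, Alpha 10, Epsilon 5.
Delta gets 4 under Hamilton and 3 under Webster.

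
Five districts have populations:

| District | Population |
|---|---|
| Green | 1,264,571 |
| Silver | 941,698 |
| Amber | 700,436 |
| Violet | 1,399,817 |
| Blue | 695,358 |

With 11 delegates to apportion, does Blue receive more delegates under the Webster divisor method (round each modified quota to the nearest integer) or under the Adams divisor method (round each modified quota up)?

Webster: Green 3, Silver 2, Amber 2, Violet 3, Blue 1.
Adams: Green 2, Silver 2, Amber 2, Violet 3, Blue 2.
Blue gets 1 under Webster and 2 under Adams.

Adams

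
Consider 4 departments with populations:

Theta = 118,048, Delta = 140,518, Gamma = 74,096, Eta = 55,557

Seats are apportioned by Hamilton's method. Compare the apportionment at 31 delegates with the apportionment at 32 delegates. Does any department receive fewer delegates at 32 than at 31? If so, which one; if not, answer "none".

Eta

At 31 seats: Theta 9, Delta 11, Gamma 6, Eta 5.
At 32 seats: Theta 10, Delta 12, Gamma 6, Eta 4.
Eta drops from 5 to 4.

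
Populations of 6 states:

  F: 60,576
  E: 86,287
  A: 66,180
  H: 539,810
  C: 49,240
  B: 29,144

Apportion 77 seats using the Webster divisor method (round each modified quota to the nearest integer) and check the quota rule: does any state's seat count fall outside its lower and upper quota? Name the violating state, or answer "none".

Standard quotas: F 5.611, E 7.993, A 6.130, H 50.004, C 4.561, B 2.700.
Webster allocation: F 6, E 8, A 6, H 49, C 5, B 3.
H has quota 50.004 (lower 50, upper 51) but receives 49 — outside the quota interval.

H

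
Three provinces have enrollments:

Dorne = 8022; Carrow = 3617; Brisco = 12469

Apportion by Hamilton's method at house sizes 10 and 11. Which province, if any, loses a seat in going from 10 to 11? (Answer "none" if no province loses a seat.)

Carrow

At 10 seats: Dorne 3, Carrow 2, Brisco 5.
At 11 seats: Dorne 4, Carrow 1, Brisco 6.
Carrow drops from 2 to 1.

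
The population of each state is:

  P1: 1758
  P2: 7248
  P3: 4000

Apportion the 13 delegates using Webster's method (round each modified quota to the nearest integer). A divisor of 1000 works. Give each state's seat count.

P1: 2, P2: 7, P3: 4

With modified divisor 1000: modified quotas P1 1.758, P2 7.248, P3 4.000.
Rounding to the nearest integer: P1 2, P2 7, P3 4 (total 13).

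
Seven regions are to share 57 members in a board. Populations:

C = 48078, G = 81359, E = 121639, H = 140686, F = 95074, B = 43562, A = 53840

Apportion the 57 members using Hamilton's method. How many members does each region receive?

Total 584238; standard divisor 584238/57 ≈ 10249.789.
Standard quotas: C 4.6906, G 7.9376, E 11.8675, H 13.7257, F 9.2757, B 4.2500, A 5.2528.
Lower quotas: C 4, G 7, E 11, H 13, F 9, B 4, A 5 (sum 53, leaving 4 seats).
Remainders in descending order: G 0.9376, E 0.8675, H 0.7257, C 0.6906, F 0.2757, A 0.2528, B 0.2500.
Largest remainders: G, E, H, C receive the extra seats.

C 5, G 8, E 12, H 14, F 9, B 4, A 5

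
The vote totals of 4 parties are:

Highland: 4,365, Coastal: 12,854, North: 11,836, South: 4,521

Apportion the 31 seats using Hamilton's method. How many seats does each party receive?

Total 33576; standard divisor 33576/31 ≈ 1083.097.
Standard quotas: Highland 4.0301, Coastal 11.8678, North 10.9279, South 4.1741.
Lower quotas: Highland 4, Coastal 11, North 10, South 4 (sum 29, leaving 2 seats).
Remainders in descending order: North 0.9279, Coastal 0.8678, South 0.1741, Highland 0.0301.
Largest remainders: North, Coastal receive the extra seats.

Highland: 4, Coastal: 12, North: 11, South: 4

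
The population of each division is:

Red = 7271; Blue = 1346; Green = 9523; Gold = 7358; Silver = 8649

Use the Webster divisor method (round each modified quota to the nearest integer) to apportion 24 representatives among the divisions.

Standard divisor 34147/24 ≈ 1422.792; standard quotas: Red 5.110, Blue 0.946, Green 6.693, Gold 5.172, Silver 6.079.
Rounding to the nearest integer gives Red 5, Blue 1, Green 7, Gold 5, Silver 6 — total 24, matching the house size, so no adjustment is needed.

Red=5, Blue=1, Green=7, Gold=5, Silver=6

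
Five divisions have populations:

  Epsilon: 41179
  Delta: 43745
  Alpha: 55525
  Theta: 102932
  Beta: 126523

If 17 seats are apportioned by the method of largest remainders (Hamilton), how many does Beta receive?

Standard divisor: 369904 ÷ 17 ≈ 21759.059.
Standard quotas: Epsilon 1.8925, Delta 2.0104, Alpha 2.5518, Theta 4.7305, Beta 5.8147.
Lower quotas: Epsilon 1, Delta 2, Alpha 2, Theta 4, Beta 5 (sum 14, leaving 3 seats).
Remainders in descending order: Epsilon 0.8925, Beta 0.8147, Theta 0.7305, Alpha 0.5518, Delta 0.0104.
Largest remainders: Epsilon, Beta, Theta receive the extra seats.
Beta receives 6.

6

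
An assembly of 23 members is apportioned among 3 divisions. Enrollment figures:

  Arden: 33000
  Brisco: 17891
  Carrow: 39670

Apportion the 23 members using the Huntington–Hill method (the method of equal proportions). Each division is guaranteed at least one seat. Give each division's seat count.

Arden 8; Brisco 5; Carrow 10

With divisor 3945: modified quotas Arden 8.365, Brisco 4.535, Carrow 10.056.
Geometric-mean thresholds: Arden √(8·9)=8.485, Brisco √(4·5)=4.472, Carrow √(10·11)=10.488.
Each quota rounded against its threshold gives Arden 8, Brisco 5, Carrow 10 (total 23).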